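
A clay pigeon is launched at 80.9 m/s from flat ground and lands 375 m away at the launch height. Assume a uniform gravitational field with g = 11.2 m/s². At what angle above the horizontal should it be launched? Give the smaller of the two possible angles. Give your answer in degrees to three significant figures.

20.0°

Level-ground range R = v₀² sin(2θ)/g ⇒ sin(2θ) = gR/v₀² = 11.2 × 375 / 80.9² = 0.6417.
2θ = 39.92° or 180° − 39.92° = 140.1°, so θ = 19.96° or 70.04°.
The smaller angle is 19.96°.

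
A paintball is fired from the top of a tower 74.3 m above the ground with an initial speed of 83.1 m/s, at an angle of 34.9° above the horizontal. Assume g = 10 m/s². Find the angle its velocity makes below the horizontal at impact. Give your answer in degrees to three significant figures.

Horizontal component vₓ = 83.10 cos 34.9° = 68.15 m/s; vertical v_y0 = 83.10 sin 34.9° = 47.55 m/s.
With up positive and y = 0 at the ground: y(t) = 74.3 + (47.55) t − 5.000 t². Setting y = 0 and taking the positive root: t = [47.55 + √(47.55² + 2·10.0·74.3)] / 10.0 = (47.55 + 61.21) / 10.0 = 10.88 s.
At impact: v_y = v_y0 − g t = −61.21 m/s; vₓ = 68.15 m/s.
Angle below horizontal: arctan(|v_y|/vₓ) = arctan(61.21/68.15) = 41.93°.

41.9°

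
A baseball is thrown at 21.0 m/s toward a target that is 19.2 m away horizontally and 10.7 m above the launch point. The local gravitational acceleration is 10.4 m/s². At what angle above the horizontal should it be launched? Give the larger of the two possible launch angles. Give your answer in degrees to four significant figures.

73.60°

Trajectory: y = x tanθ − g x² (1 + tan²θ)/(2v₀²). With x = 19.2, y = 10.7, v₀ = 21.0, g = 10.4:
4.347 tan²θ − 19.2 tanθ + (15.05) = 0.
tanθ = [19.2 ± √(19.2² − 4 × 4.347 × (15.05))] / (2 × 4.347) = (19.2 ± 10.35) / 8.694, giving tanθ = 1.019 or 3.399.
θ = 45.53° or 73.60°; the larger is 73.60°.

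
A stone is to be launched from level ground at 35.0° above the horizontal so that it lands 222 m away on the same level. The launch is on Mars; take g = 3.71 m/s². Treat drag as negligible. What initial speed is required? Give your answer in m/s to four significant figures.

29.61 m/s

From R = (v₀² / g) sin 2θ: v₀ = √(gR / sin 2θ).
v₀ = √(3.71 × 222 / sin 70.00°) = √(823.6 / 0.9397) = √876.48 = 29.61 m/s.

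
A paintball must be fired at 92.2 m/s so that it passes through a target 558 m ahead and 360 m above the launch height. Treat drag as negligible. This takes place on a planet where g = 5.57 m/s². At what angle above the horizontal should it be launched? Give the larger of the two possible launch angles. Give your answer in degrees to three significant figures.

Trajectory: y = x tanθ − g x² (1 + tan²θ)/(2v₀²). With x = 558, y = 360, v₀ = 92.2, g = 5.57:
102.0 tan²θ − 558 tanθ + (462.0) = 0.
tanθ = [558 ± √(558² − 4 × 102.0 × (462.0))] / (2 × 102.0) = (558 ± 350.5) / 204.0, giving tanθ = 1.017 or 4.453.
θ = 45.49° or 77.34°; the larger is 77.34°.

77.3°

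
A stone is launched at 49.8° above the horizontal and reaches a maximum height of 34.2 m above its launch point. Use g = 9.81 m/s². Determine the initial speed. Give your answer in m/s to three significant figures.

At the peak v_y = 0, so v_y0 = √(2gH) = √(2 × 9.81 × 34.2) = 25.90 m/s.
v_y0 = v₀ sin θ ⇒ v₀ = 25.90 / sin 49.8° = 33.91 m/s.

33.9 m/s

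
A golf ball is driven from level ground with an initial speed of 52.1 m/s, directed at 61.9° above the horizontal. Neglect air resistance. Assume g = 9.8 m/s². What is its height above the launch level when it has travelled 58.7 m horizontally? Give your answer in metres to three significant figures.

81.9 m

Resolve: vₓ = 52.10 cos 61.9° = 24.54 m/s and v_y0 = 52.10 sin 61.9° = 45.96 m/s.
Time to reach x = 58.7 m: t = x/vₓ = 58.7/24.54 = 2.392 s.
Height: y = v_y0 t − ½ g t² = 45.96 × 2.392 − 4.900 × 2.392² = 109.9 − 28.04 = 81.90 m.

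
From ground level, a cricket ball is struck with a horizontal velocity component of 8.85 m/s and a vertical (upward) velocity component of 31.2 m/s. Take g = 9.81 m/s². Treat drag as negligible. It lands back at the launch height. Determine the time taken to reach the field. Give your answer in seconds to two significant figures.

6.4 s

It returns to y = 0 when t = 2 v_y0 / g = 2(31.20)/9.81 = 6.361 s.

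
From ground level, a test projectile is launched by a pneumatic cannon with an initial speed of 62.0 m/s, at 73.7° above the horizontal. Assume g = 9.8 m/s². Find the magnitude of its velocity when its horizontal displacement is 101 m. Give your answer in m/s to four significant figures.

17.60 m/s

Components: vₓ = 62.00 cos 73.7° = 17.40 m/s, v_y0 = 62.00 sin 73.7° = 59.51 m/s.
x = vₓ t ⇒ t = 101/17.40 = 5.804 s.
Vertical velocity there: v_y = v_y0 − g t = 59.51 − 9.80 × 5.804 = 2.627 m/s.
Speed: √(vₓ² + v_y²) = √(17.40² + 2.627²) = 17.60 m/s.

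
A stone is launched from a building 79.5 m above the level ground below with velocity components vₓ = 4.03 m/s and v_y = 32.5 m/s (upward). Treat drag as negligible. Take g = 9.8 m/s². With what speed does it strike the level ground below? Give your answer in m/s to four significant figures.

51.29 m/s

Vertical motion (up positive, ground at y = 0): 4.900 t² − (32.50) t − 79.5 = 0, so t = (32.50 + √(32.50² + 2·9.80·79.5)) / 9.80 = (32.50 + 51.13) / 9.80 = 8.534 s.
Vertical velocity at impact: v_y = v_y0 − g t = 32.50 − 9.80 × 8.534 = −51.13 m/s.
Speed: |v| = √(vₓ² + v_y²) = √(4.030² + 51.13²) = 51.29 m/s.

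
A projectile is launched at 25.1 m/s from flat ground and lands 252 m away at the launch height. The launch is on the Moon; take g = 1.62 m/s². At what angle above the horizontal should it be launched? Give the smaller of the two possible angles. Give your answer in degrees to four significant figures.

From R = (v₀²/g) sin 2θ: sin 2θ = 1.62 × 252 / 630.01 = 0.6480.
2θ = 40.39° or 180° − 40.39° = 139.6°, so θ = 20.20° or 69.80°.
The smaller angle is 20.20°.

20.20°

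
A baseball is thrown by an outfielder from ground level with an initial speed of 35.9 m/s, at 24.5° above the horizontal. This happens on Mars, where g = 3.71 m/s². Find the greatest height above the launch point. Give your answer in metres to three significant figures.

vₓ = 35.90 cos 24.5° = 32.67 m/s; v_y0 = 35.90 sin 24.5° = 14.89 m/s.
Peak height H = v_y0² / (2g) = 221.64 / 7.420 = 29.87 m.

29.9 m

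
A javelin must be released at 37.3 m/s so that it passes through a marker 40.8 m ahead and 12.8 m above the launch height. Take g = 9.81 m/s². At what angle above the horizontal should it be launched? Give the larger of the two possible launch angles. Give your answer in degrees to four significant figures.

Trajectory: y = x tanθ − g x² (1 + tan²θ)/(2v₀²). With x = 40.8, y = 12.8, v₀ = 37.3, g = 9.81:
5.869 tan²θ − 40.8 tanθ + (18.67) = 0.
tanθ = [40.8 ± √(40.8² − 4 × 5.869 × (18.67))] / (2 × 5.869) = (40.8 ± 35.02) / 11.74, giving tanθ = 0.4924 or 6.460.
θ = 26.22° or 81.20°; the larger is 81.20°.

81.20°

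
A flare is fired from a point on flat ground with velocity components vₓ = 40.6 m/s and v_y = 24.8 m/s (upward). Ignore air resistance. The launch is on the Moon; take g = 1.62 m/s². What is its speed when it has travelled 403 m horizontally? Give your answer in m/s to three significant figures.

41.5 m/s

Time to reach x = 403 m: t = x/vₓ = 403/40.60 = 9.926 s.
Vertical velocity there: v_y = v_y0 − g t = 24.80 − 1.62 × 9.926 = 8.720 m/s.
Speed: √(vₓ² + v_y²) = √(40.60² + 8.720²) = 41.53 m/s.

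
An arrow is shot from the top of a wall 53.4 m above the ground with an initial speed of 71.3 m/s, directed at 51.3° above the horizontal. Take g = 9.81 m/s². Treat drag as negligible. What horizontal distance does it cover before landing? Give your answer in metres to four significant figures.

545.4 m

Horizontal component vₓ = 71.30 cos 51.3° = 44.58 m/s; vertical v_y0 = 71.30 sin 51.3° = 55.64 m/s.
Vertical motion (up positive, ground at y = 0): 4.905 t² − (55.64) t − 53.4 = 0, so t = (55.64 + √(55.64² + 2·9.81·53.4)) / 9.81 = (55.64 + 64.37) / 9.81 = 12.23 s.
Horizontal distance: R = vₓ t = 44.58 × 12.23 = 545.4 m.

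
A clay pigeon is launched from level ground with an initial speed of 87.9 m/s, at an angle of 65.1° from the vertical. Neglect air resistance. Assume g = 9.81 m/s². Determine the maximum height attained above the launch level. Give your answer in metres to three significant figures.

69.8 m

Horizontal component vₓ = 87.90 sin 65.1° = 79.73 m/s; vertical v_y0 = 87.90 cos 65.1° = 37.01 m/s.
Peak height H = v_y0² / (2g) = 1369.7 / 19.62 = 69.81 m.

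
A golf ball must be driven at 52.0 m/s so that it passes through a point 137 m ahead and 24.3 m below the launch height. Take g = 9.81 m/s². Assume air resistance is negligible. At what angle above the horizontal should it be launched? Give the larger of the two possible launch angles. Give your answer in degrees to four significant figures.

Trajectory: y = x tanθ − g x² (1 + tan²θ)/(2v₀²). With x = 137, y = −24.3, v₀ = 52.0, g = 9.81:
34.05 tan²θ − 137 tanθ + (9.747) = 0.
tanθ = [137 ± √(137² − 4 × 34.05 × (9.747))] / (2 × 34.05) = (137 ± 132.1) / 68.09, giving tanθ = 0.07245 or 3.951.
θ = 4.144° or 75.80°; the larger is 75.80°.

75.80°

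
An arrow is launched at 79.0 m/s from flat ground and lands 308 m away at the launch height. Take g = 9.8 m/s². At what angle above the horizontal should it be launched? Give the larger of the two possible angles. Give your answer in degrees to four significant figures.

75.54°

R = v₀² sin 2θ / g gives sin 2θ = gR/v₀² = 9.80·308/79.0² = 0.4836.
2θ = 28.92° or 180° − 28.92° = 151.1°, so θ = 14.46° or 75.54°.
The larger angle is 75.54°.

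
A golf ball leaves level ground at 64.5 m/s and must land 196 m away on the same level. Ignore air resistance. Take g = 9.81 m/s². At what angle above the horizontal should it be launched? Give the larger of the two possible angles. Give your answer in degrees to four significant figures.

R = v₀² sin 2θ / g gives sin 2θ = gR/v₀² = 9.81·196/64.5² = 0.4622.
2θ = 27.53° or 180° − 27.53° = 152.5°, so θ = 13.76° or 76.24°.
The larger angle is 76.24°.

76.24°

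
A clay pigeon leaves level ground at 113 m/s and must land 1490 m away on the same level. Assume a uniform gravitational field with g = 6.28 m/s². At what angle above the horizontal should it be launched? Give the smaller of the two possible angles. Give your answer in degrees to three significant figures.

R = v₀² sin 2θ / g gives sin 2θ = gR/v₀² = 6.28·1490/113² = 0.7328.
2θ = 47.12° or 180° − 47.12° = 132.9°, so θ = 23.56° or 66.44°.
The smaller angle is 23.56°.

23.6°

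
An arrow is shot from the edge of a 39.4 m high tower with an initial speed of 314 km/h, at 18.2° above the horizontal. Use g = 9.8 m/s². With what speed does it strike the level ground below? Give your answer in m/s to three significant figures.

Convert: 314 km/h = 314/3.6 = 87.22 m/s.
Components: vₓ = 87.22 cos 18.2° = 82.86 m/s, v_y0 = 87.22 sin 18.2° = 27.24 m/s.
With up positive and y = 0 at the ground: y(t) = 39.4 + (27.24) t − 4.900 t². Setting y = 0 and taking the positive root: t = [27.24 + √(27.24² + 2·9.80·39.4)] / 9.80 = (27.24 + 38.92) / 9.80 = 6.751 s.
Vertical velocity at impact: v_y = v_y0 − g t = 27.24 − 9.80 × 6.751 = −38.92 m/s.
Speed: |v| = √(vₓ² + v_y²) = √(82.86² + 38.92²) = 91.54 m/s.

91.5 m/s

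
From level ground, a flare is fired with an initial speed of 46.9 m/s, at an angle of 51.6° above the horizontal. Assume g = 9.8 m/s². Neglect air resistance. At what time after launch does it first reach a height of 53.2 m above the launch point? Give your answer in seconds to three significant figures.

Horizontal component vₓ = 46.90 cos 51.6° = 29.13 m/s; vertical v_y0 = 46.90 sin 51.6° = 36.76 m/s.
Set y = v_y0 t − ½ g t² = 53.2: 4.900 t² − 36.76 t + 53.2 = 0.
Quadratic formula: t = (36.76 ± √308.23) / 9.80 = (36.76 ± 17.56) / 9.80 → t = 1.959 s or 5.542 s.
The first (ascending) time is 1.959 s.

1.96 s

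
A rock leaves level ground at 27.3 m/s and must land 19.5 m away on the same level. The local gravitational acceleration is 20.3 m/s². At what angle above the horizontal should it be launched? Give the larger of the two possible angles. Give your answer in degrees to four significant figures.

R = v₀² sin 2θ / g gives sin 2θ = gR/v₀² = 20.3·19.5/27.3² = 0.5311.
2θ = 32.08° or 180° − 32.08° = 147.9°, so θ = 16.04° or 73.96°.
The larger angle is 73.96°.

73.96°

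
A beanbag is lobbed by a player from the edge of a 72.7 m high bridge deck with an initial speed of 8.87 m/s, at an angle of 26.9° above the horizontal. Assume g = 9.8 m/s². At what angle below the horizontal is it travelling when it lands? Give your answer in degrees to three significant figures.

78.2°

Horizontal component vₓ = 8.870 cos 26.9° = 7.910 m/s; vertical v_y0 = 8.870 sin 26.9° = 4.013 m/s.
With up positive and y = 0 at the ground: y(t) = 72.7 + (4.013) t − 4.900 t². Setting y = 0 and taking the positive root: t = [4.013 + √(4.013² + 2·9.80·72.7)] / 9.80 = (4.013 + 37.96) / 9.80 = 4.283 s.
At impact: v_y = v_y0 − g t = −37.96 m/s; vₓ = 7.910 m/s.
Angle below horizontal: arctan(|v_y|/vₓ) = arctan(37.96/7.910) = 78.23°.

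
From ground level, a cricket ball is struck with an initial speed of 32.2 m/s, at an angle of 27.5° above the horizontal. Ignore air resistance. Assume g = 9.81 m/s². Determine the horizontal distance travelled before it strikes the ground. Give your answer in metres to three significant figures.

86.6 m

Components: vₓ = 32.20 cos 27.5° = 28.56 m/s, v_y0 = 32.20 sin 27.5° = 14.87 m/s.
Flight time T = 2 v_y0 / g = 3.031 s.
Range: R = vₓ T = 28.56 × 3.031 = 86.58 m.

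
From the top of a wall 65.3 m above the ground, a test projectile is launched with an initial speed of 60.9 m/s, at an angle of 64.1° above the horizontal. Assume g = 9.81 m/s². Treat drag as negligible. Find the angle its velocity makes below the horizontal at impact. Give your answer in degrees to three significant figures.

67.9°

Resolve: vₓ = 60.90 cos 64.1° = 26.60 m/s and v_y0 = 60.90 sin 64.1° = 54.78 m/s.
The projectile lands when y = 65.3 + (54.78) t − ½·9.81·t² = 0. Positive root: t = (54.78 + √(54.78² + 2·9.81·65.3)) / 9.81 = (54.78 + 65.44) / 9.81 = 12.26 s.
At impact: v_y = v_y0 − g t = −65.44 m/s; vₓ = 26.60 m/s.
Angle below horizontal: arctan(|v_y|/vₓ) = arctan(65.44/26.60) = 67.88°.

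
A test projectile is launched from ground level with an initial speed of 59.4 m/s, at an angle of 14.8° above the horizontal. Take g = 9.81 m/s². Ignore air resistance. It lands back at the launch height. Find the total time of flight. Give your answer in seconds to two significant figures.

vₓ = 59.40 cos 14.8° = 57.43 m/s; v_y0 = 59.40 sin 14.8° = 15.17 m/s.
Time of flight on level ground: T = 2 v_y0 / g = 2 × 15.17 / 9.81 = 3.093 s.

3.1 s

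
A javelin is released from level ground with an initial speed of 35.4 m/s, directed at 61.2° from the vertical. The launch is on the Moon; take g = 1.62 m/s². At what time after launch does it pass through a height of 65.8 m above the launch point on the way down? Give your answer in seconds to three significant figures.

16.0 s

Resolve: vₓ = 35.40 sin 61.2° = 31.02 m/s and v_y0 = 35.40 cos 61.2° = 17.05 m/s.
Height y(t) = 17.05 t − 0.8100 t² = 65.8 gives 0.8100 t² − 17.05 t + 65.8 = 0.
Quadratic formula: t = (17.05 ± √77.650) / 1.62 = (17.05 ± 8.812) / 1.62 → t = 5.088 s or 15.97 s.
The descending-branch root is 15.97 s.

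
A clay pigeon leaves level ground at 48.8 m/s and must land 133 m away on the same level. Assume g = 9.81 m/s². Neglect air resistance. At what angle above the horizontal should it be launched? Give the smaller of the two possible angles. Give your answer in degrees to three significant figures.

16.6°

From R = (v₀²/g) sin 2θ: sin 2θ = 9.81 × 133 / 2381.4 = 0.5479.
2θ = 33.22° or 180° − 33.22° = 146.8°, so θ = 16.61° or 73.39°.
The smaller angle is 16.61°.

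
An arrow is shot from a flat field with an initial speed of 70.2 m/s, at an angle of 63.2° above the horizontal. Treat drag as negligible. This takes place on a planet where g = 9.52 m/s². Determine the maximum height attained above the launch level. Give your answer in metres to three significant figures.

Horizontal component vₓ = 70.20 cos 63.2° = 31.65 m/s; vertical v_y0 = 70.20 sin 63.2° = 62.66 m/s.
At the apex v_y = 0, so H = v_y0²/(2g) = 62.66²/19.04 = 206.2 m.

206 m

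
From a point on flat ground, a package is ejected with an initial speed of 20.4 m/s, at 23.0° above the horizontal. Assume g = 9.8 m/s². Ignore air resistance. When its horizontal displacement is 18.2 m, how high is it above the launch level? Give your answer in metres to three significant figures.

3.12 m

Resolve: vₓ = 20.40 cos 23.0° = 18.78 m/s and v_y0 = 20.40 sin 23.0° = 7.971 m/s.
Time to reach x = 18.2 m: t = x/vₓ = 18.2/18.78 = 0.9692 s.
Height: y = v_y0 t − ½ g t² = 7.971 × 0.9692 − 4.900 × 0.9692² = 7.725 − 4.603 = 3.123 m.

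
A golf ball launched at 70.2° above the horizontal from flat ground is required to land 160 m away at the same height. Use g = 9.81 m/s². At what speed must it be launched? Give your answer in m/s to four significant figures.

49.62 m/s

Level-ground range: R = v₀² sin(2θ)/g, so v₀ = √(gR / sin 2θ).
v₀ = √(9.81 × 160 / sin 140.4°) = √(1570 / 0.6374) = √2462.4 = 49.62 m/s.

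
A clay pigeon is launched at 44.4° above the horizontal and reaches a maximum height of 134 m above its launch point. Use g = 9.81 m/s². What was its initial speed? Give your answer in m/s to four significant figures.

At the peak v_y = 0, so v_y0 = √(2gH) = √(2 × 9.81 × 134) = 51.27 m/s.
v_y0 = v₀ sin θ ⇒ v₀ = 51.27 / sin 44.4° = 73.28 m/s.

73.28 m/s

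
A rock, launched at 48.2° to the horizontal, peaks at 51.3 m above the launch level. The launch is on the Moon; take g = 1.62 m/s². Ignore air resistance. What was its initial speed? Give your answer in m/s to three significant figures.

17.3 m/s

At the peak v_y = 0, so v_y0 = √(2gH) = √(2 × 1.62 × 51.3) = 12.89 m/s.
v_y0 = v₀ sin θ ⇒ v₀ = 12.89 / sin 48.2° = 17.29 m/s.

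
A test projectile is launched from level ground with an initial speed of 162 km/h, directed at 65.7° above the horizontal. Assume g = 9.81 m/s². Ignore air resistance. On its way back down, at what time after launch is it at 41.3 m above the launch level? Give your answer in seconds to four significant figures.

7.191 s

Convert: 162 km/h = 162/3.6 = 45.00 m/s.
Resolve: vₓ = 45.00 cos 65.7° = 18.52 m/s and v_y0 = 45.00 sin 65.7° = 41.01 m/s.
Set y = v_y0 t − ½ g t² = 41.3: 4.905 t² − 41.01 t + 41.3 = 0.
t = [41.01 ± √(41.01² − 2·9.81·41.3)] / 9.81 = (41.01 ± 29.53) / 9.81, so t = 1.171 s or t = 7.191 s.
The descending-branch root is 7.191 s.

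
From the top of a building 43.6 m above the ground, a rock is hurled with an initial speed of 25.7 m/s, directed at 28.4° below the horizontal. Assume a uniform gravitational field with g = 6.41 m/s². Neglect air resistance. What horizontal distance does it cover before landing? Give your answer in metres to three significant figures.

50.8 m

vₓ = 25.70 cos 28.4° = 22.61 m/s; v_y0 = −12.22 m/s (downward).
With up positive and y = 0 at the ground: y(t) = 43.6 + (−12.22) t − 3.205 t². Setting y = 0 and taking the positive root: t = [−12.22 + √(12.22² + 2·6.41·43.6)] / 6.41 = (−12.22 + 26.62) / 6.41 = 2.245 s.
Horizontal distance: R = vₓ t = 22.61 × 2.245 = 50.76 m.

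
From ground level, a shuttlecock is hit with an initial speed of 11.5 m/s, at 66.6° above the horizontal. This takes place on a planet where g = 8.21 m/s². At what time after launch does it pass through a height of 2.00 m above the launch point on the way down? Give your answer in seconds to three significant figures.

Horizontal component vₓ = 11.50 cos 66.6° = 4.567 m/s; vertical v_y0 = 11.50 sin 66.6° = 10.55 m/s.
Height y(t) = 10.55 t − 4.105 t² = 2.00 gives 4.105 t² − 10.55 t + 2.00 = 0.
t = [10.55 ± √(10.55² − 2·8.21·2.00)] / 8.21 = (10.55 ± 8.863) / 8.21, so t = 0.2060 s or t = 2.365 s.
The descending-branch root is 2.365 s.

2.37 s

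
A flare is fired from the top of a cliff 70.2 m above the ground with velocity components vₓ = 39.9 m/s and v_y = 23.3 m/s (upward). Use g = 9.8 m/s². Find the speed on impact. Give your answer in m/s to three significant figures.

With up positive and y = 0 at the ground: y(t) = 70.2 + (23.30) t − 4.900 t². Setting y = 0 and taking the positive root: t = [23.30 + √(23.30² + 2·9.80·70.2)] / 9.80 = (23.30 + 43.80) / 9.80 = 6.847 s.
Vertical velocity at impact: v_y = v_y0 − g t = 23.30 − 9.80 × 6.847 = −43.80 m/s.
Speed: |v| = √(vₓ² + v_y²) = √(39.90² + 43.80²) = 59.25 m/s.

59.3 m/s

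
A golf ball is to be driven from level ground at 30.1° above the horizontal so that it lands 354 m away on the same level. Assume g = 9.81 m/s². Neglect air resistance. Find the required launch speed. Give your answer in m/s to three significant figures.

From R = (v₀² / g) sin 2θ: v₀ = √(gR / sin 2θ).
v₀ = √(9.81 × 354 / sin 60.20°) = √(3473 / 0.8678) = √4001.9 = 63.26 m/s.

63.3 m/s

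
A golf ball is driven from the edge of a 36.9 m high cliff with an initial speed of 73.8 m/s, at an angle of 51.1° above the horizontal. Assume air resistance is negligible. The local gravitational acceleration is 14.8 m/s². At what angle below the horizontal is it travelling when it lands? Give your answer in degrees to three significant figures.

Horizontal component vₓ = 73.80 cos 51.1° = 46.34 m/s; vertical v_y0 = 73.80 sin 51.1° = 57.43 m/s.
With up positive and y = 0 at the ground: y(t) = 36.9 + (57.43) t − 7.400 t². Setting y = 0 and taking the positive root: t = [57.43 + √(57.43² + 2·14.8·36.9)] / 14.8 = (57.43 + 66.26) / 14.8 = 8.358 s.
At impact: v_y = v_y0 − g t = −66.26 m/s; vₓ = 46.34 m/s.
Angle below horizontal: arctan(|v_y|/vₓ) = arctan(66.26/46.34) = 55.03°.

55.0°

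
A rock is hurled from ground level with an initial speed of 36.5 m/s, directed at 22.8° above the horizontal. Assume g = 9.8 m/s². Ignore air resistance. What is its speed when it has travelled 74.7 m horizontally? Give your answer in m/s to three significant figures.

Resolve: vₓ = 36.50 cos 22.8° = 33.65 m/s and v_y0 = 36.50 sin 22.8° = 14.14 m/s.
x = vₓ t ⇒ t = 74.7/33.65 = 2.220 s.
Vertical velocity there: v_y = v_y0 − g t = 14.14 − 9.80 × 2.220 = −7.612 m/s.
Speed: √(vₓ² + v_y²) = √(33.65² + 7.612²) = 34.50 m/s.

34.5 m/s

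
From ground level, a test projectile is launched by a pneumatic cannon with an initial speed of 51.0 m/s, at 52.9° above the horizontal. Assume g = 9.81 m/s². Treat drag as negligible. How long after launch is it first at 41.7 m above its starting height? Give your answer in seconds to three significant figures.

1.20 s

Resolve: vₓ = 51.00 cos 52.9° = 30.76 m/s and v_y0 = 51.00 sin 52.9° = 40.68 m/s.
Set y = v_y0 t − ½ g t² = 41.7: 4.905 t² − 40.68 t + 41.7 = 0.
Quadratic formula: t = (40.68 ± √836.45) / 9.81 = (40.68 ± 28.92) / 9.81 → t = 1.198 s or 7.095 s.
The first (ascending) time is 1.198 s.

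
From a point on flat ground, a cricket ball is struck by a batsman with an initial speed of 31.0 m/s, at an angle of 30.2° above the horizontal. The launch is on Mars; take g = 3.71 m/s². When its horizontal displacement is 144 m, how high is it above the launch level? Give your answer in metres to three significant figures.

30.2 m

vₓ = 31.00 cos 30.2° = 26.79 m/s; v_y0 = 31.00 sin 30.2° = 15.59 m/s.
Time to reach x = 144 m: t = x/vₓ = 144/26.79 = 5.375 s.
Height: y = v_y0 t − ½ g t² = 15.59 × 5.375 − 1.855 × 5.375² = 83.81 − 53.58 = 30.23 m.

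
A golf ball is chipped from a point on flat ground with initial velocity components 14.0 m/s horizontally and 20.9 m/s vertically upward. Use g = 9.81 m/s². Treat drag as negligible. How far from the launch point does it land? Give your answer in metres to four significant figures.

Time aloft: T = 2 v_y0 / g = 2 × 20.90 / 9.81 = 4.261 s.
Horizontal distance R = vₓ T = 14.00 × 4.261 = 59.65 m.

59.65 m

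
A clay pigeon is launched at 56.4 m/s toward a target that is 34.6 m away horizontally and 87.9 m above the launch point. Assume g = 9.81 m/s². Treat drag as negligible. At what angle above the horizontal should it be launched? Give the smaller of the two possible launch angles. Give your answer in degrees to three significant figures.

Trajectory: y = x tanθ − g x² (1 + tan²θ)/(2v₀²). With x = 34.6, y = 87.9, v₀ = 56.4, g = 9.81:
1.846 tan²θ − 34.6 tanθ + (89.75) = 0.
tanθ = [34.6 ± √(34.6² − 4 × 1.846 × (89.75))] / (2 × 1.846) = (34.6 ± 23.12) / 3.692, giving tanθ = 3.110 or 15.63.
θ = 72.17° or 86.34°; the smaller is 72.17°.

72.2°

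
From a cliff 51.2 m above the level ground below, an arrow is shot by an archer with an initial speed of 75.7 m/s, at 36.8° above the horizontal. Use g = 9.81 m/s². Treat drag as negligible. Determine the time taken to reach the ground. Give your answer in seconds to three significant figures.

10.3 s

Horizontal component vₓ = 75.70 cos 36.8° = 60.62 m/s; vertical v_y0 = 75.70 sin 36.8° = 45.35 m/s.
With up positive and y = 0 at the ground: y(t) = 51.2 + (45.35) t − 4.905 t². Setting y = 0 and taking the positive root: t = [45.35 + √(45.35² + 2·9.81·51.2)] / 9.81 = (45.35 + 55.32) / 9.81 = 10.26 s.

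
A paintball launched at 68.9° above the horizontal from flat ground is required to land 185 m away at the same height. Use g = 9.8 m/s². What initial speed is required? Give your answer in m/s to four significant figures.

51.95 m/s

On level ground R = v₀² sin 2θ / g ⇒ v₀ = √(gR / sin 2θ).
v₀ = √(9.80 × 185 / sin 137.8°) = √(1813 / 0.6717) = √2699.0 = 51.95 m/s.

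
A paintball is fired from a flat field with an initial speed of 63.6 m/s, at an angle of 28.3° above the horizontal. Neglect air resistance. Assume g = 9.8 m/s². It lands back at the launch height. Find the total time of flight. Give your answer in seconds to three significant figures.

Resolve: vₓ = 63.60 cos 28.3° = 56.00 m/s and v_y0 = 63.60 sin 28.3° = 30.15 m/s.
Time of flight on level ground: T = 2 v_y0 / g = 2 × 30.15 / 9.80 = 6.153 s.

6.15 s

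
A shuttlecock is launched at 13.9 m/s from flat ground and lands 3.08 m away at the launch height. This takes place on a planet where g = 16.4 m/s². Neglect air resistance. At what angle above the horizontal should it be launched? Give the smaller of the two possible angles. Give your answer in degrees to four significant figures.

From R = (v₀²/g) sin 2θ: sin 2θ = 16.4 × 3.08 / 193.21 = 0.2614.
2θ = 15.16° or 180° − 15.16° = 164.8°, so θ = 7.578° or 82.42°.
The smaller angle is 7.578°.

7.578°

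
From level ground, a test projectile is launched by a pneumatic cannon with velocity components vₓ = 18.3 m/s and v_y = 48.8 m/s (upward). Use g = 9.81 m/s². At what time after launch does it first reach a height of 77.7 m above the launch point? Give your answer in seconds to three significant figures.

Set y = v_y0 t − ½ g t² = 77.7: 4.905 t² − 48.80 t + 77.7 = 0.
Quadratic formula: t = (48.80 ± √856.97) / 9.81 = (48.80 ± 29.27) / 9.81 → t = 1.990 s or 7.959 s.
The first (ascending) time is 1.990 s.

1.99 s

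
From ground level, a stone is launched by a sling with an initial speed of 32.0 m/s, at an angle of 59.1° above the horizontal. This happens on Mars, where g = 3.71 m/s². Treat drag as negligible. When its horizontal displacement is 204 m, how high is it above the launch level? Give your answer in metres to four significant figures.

55.00 m

vₓ = 32.00 cos 59.1° = 16.43 m/s; v_y0 = 32.00 sin 59.1° = 27.46 m/s.
x = vₓ t ⇒ t = 204/16.43 = 12.41 s.
Height: y = v_y0 t − ½ g t² = 27.46 × 12.41 − 1.855 × 12.41² = 340.9 − 285.9 = 55.00 m.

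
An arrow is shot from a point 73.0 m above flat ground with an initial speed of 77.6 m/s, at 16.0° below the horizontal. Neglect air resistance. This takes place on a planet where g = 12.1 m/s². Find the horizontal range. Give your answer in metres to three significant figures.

Components: vₓ = 77.60 cos 16.0° = 74.59 m/s, v_y0 = −21.39 m/s (downward).
With up positive and y = 0 at the ground: y(t) = 73.0 + (−21.39) t − 6.050 t². Setting y = 0 and taking the positive root: t = [−21.39 + √(21.39² + 2·12.1·73.0)] / 12.1 = (−21.39 + 47.16) / 12.1 = 2.130 s.
Horizontal distance: R = vₓ t = 74.59 × 2.130 = 158.9 m.

159 m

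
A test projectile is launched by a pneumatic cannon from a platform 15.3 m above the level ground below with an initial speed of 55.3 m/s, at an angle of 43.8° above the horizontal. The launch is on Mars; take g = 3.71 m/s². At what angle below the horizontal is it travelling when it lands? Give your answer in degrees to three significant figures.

vₓ = 55.30 cos 43.8° = 39.91 m/s; v_y0 = 55.30 sin 43.8° = 38.28 m/s.
Vertical motion (up positive, ground at y = 0): 1.855 t² − (38.28) t − 15.3 = 0, so t = (38.28 + √(38.28² + 2·3.71·15.3)) / 3.71 = (38.28 + 39.73) / 3.71 = 21.03 s.
At impact: v_y = v_y0 − g t = −39.73 m/s; vₓ = 39.91 m/s.
Angle below horizontal: arctan(|v_y|/vₓ) = arctan(39.73/39.91) = 44.87°.

44.9°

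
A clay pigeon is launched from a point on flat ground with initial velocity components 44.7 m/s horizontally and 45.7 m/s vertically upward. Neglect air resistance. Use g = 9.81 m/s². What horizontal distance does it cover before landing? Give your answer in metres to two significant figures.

420 m

Flight time T = 2 v_y0 / g = 9.317 s.
Range: R = vₓ T = 44.70 × 9.317 = 416.5 m.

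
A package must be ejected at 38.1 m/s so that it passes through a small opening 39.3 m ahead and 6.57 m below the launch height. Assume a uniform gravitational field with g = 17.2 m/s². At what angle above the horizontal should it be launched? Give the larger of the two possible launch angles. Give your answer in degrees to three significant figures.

76.7°

Trajectory: y = x tanθ − g x² (1 + tan²θ)/(2v₀²). With x = 39.3, y = −6.57, v₀ = 38.1, g = 17.2:
9.150 tan²θ − 39.3 tanθ + (2.580) = 0.
tanθ = [39.3 ± √(39.3² − 4 × 9.150 × (2.580))] / (2 × 9.150) = (39.3 ± 38.08) / 18.30, giving tanθ = 0.06669 or 4.228.
θ = 3.815° or 76.69°; the larger is 76.69°.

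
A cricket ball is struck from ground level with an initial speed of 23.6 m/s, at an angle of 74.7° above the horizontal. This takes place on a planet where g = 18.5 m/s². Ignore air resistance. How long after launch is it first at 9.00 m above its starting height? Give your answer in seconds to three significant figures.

0.495 s

Horizontal component vₓ = 23.60 cos 74.7° = 6.227 m/s; vertical v_y0 = 23.60 sin 74.7° = 22.76 m/s.
Set y = v_y0 t − ½ g t² = 9.00: 9.250 t² − 22.76 t + 9.00 = 0.
Quadratic formula: t = (22.76 ± √185.18) / 18.5 = (22.76 ± 13.61) / 18.5 → t = 0.4949 s or 1.966 s.
The first (ascending) time is 0.4949 s.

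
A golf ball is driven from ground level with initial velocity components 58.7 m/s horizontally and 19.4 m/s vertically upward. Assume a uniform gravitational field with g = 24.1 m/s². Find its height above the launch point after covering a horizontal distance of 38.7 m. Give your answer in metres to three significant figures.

x = vₓ t ⇒ t = 38.7/58.70 = 0.6593 s.
Height: y = v_y0 t − ½ g t² = 19.40 × 0.6593 − 12.05 × 0.6593² = 12.79 − 5.238 = 7.553 m.

7.55 m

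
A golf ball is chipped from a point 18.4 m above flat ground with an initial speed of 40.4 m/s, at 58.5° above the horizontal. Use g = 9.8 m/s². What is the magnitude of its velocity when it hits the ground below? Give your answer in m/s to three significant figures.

44.6 m/s

Components: vₓ = 40.40 cos 58.5° = 21.11 m/s, v_y0 = 40.40 sin 58.5° = 34.45 m/s.
The projectile lands when y = 18.4 + (34.45) t − ½·9.80·t² = 0. Positive root: t = (34.45 + √(34.45² + 2·9.80·18.4)) / 9.80 = (34.45 + 39.33) / 9.80 = 7.529 s.
Vertical velocity at impact: v_y = v_y0 − g t = 34.45 − 9.80 × 7.529 = −39.33 m/s.
Speed: |v| = √(vₓ² + v_y²) = √(21.11² + 39.33²) = 44.64 m/s.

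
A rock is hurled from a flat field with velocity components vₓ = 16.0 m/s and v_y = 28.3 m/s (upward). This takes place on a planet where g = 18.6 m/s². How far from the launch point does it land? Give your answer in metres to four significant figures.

Flight time T = 2 v_y0 / g = 3.043 s.
Horizontal distance R = vₓ T = 16.00 × 3.043 = 48.69 m.

48.69 m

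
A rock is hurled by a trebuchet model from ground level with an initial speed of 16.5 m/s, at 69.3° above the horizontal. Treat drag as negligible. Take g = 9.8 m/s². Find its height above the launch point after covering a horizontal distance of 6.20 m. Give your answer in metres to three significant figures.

vₓ = 16.50 cos 69.3° = 5.832 m/s; v_y0 = 16.50 sin 69.3° = 15.43 m/s.
Time to reach x = 6.20 m: t = x/vₓ = 6.20/5.832 = 1.063 s.
Height: y = v_y0 t − ½ g t² = 15.43 × 1.063 − 4.900 × 1.063² = 16.41 − 5.537 = 10.87 m.

10.9 m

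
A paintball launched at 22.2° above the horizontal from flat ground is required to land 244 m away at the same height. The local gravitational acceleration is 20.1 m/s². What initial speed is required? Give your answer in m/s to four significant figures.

83.72 m/s

On level ground R = v₀² sin 2θ / g ⇒ v₀ = √(gR / sin 2θ).
v₀ = √(20.1 × 244 / sin 44.40°) = √(4904 / 0.6997) = √7009.7 = 83.72 m/s.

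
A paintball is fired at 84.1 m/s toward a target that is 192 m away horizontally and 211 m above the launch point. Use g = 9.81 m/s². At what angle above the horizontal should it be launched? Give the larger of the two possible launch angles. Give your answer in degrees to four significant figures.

Trajectory: y = x tanθ − g x² (1 + tan²θ)/(2v₀²). With x = 192, y = 211, v₀ = 84.1, g = 9.81:
25.57 tan²θ − 192 tanθ + (236.6) = 0.
tanθ = [192 ± √(192² − 4 × 25.57 × (236.6))] / (2 × 25.57) = (192 ± 112.6) / 51.13, giving tanθ = 1.553 or 5.957.
θ = 57.23° or 80.47°; the larger is 80.47°.

80.47°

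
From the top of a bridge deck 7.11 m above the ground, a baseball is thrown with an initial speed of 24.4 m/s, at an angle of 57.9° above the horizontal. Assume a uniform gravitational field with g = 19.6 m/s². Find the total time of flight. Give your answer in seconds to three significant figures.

Components: vₓ = 24.40 cos 57.9° = 12.97 m/s, v_y0 = 24.40 sin 57.9° = 20.67 m/s.
Vertical motion (up positive, ground at y = 0): 9.800 t² − (20.67) t − 7.11 = 0, so t = (20.67 + √(20.67² + 2·19.6·7.11)) / 19.6 = (20.67 + 26.57) / 19.6 = 2.410 s.

2.41 s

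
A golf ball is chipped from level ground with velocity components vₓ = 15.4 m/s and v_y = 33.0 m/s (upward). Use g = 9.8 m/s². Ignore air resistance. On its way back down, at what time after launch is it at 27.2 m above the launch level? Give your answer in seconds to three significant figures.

5.77 s

Set y = v_y0 t − ½ g t² = 27.2: 4.900 t² − 33.00 t + 27.2 = 0.
Quadratic formula: t = (33.00 ± √555.88) / 9.80 = (33.00 ± 23.58) / 9.80 → t = 0.9615 s or 5.773 s.
The descending-branch root is 5.773 s.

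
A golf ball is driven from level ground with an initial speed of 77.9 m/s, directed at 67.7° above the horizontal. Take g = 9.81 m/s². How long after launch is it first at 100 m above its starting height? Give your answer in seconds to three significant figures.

Horizontal component vₓ = 77.90 cos 67.7° = 29.56 m/s; vertical v_y0 = 77.90 sin 67.7° = 72.07 m/s.
Height y(t) = 72.07 t − 4.905 t² = 100 gives 4.905 t² − 72.07 t + 100 = 0.
t = [72.07 ± √(72.07² − 2·9.81·100)] / 9.81 = (72.07 ± 56.86) / 9.81, so t = 1.551 s or t = 13.14 s.
The first (ascending) time is 1.551 s.

1.55 s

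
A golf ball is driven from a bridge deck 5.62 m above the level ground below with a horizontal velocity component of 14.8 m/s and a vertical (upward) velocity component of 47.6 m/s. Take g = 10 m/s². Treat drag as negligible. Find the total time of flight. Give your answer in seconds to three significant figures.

With up positive and y = 0 at the ground: y(t) = 5.62 + (47.60) t − 5.000 t². Setting y = 0 and taking the positive root: t = [47.60 + √(47.60² + 2·10.0·5.62)] / 10.0 = (47.60 + 48.77) / 10.0 = 9.637 s.

9.64 s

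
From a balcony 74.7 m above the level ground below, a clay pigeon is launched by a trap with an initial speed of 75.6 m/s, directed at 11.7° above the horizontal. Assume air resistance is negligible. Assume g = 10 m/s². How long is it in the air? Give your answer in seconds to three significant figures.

5.69 s

vₓ = 75.60 cos 11.7° = 74.03 m/s; v_y0 = 75.60 sin 11.7° = 15.33 m/s.
The projectile lands when y = 74.7 + (15.33) t − ½·10.0·t² = 0. Positive root: t = (15.33 + √(15.33² + 2·10.0·74.7)) / 10.0 = (15.33 + 41.58) / 10.0 = 5.691 s.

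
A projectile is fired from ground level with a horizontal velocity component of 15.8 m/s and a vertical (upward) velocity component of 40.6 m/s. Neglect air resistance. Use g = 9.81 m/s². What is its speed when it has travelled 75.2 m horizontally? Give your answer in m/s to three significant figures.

Time to reach x = 75.2 m: t = x/vₓ = 75.2/15.80 = 4.759 s.
Vertical velocity there: v_y = v_y0 − g t = 40.60 − 9.81 × 4.759 = −6.091 m/s.
Speed: √(vₓ² + v_y²) = √(15.80² + 6.091²) = 16.93 m/s.

16.9 m/s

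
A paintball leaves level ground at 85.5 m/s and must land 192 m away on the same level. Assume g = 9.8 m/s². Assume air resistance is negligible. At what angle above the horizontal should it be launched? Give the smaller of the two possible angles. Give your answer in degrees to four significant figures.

From R = (v₀²/g) sin 2θ: sin 2θ = 9.80 × 192 / 7310.2 = 0.2574.
2θ = 14.92° or 180° − 14.92° = 165.1°, so θ = 7.458° or 82.54°.
The smaller angle is 7.458°.

7.458°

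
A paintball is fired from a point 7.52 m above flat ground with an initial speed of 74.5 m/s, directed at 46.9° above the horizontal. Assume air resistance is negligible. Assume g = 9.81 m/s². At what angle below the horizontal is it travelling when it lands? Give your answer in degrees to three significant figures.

47.6°

Components: vₓ = 74.50 cos 46.9° = 50.90 m/s, v_y0 = 74.50 sin 46.9° = 54.40 m/s.
The projectile lands when y = 7.52 + (54.40) t − ½·9.81·t² = 0. Positive root: t = (54.40 + √(54.40² + 2·9.81·7.52)) / 9.81 = (54.40 + 55.74) / 9.81 = 11.23 s.
At impact: v_y = v_y0 − g t = −55.74 m/s; vₓ = 50.90 m/s.
Angle below horizontal: arctan(|v_y|/vₓ) = arctan(55.74/50.90) = 47.59°.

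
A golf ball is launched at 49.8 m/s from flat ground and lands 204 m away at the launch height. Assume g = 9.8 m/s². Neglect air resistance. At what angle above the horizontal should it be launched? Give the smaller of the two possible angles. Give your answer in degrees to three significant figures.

Level-ground range R = v₀² sin(2θ)/g ⇒ sin(2θ) = gR/v₀² = 9.80 × 204 / 49.8² = 0.8061.
2θ = 53.72° or 180° − 53.72° = 126.3°, so θ = 26.86° or 63.14°.
The smaller angle is 26.86°.

26.9°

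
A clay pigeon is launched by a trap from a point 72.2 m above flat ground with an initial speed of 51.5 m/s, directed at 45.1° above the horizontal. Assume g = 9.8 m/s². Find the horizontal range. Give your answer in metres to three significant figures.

Components: vₓ = 51.50 cos 45.1° = 36.35 m/s, v_y0 = 51.50 sin 45.1° = 36.48 m/s.
With up positive and y = 0 at the ground: y(t) = 72.2 + (36.48) t − 4.900 t². Setting y = 0 and taking the positive root: t = [36.48 + √(36.48² + 2·9.80·72.2)] / 9.80 = (36.48 + 52.40) / 9.80 = 9.069 s.
Horizontal distance: R = vₓ t = 36.35 × 9.069 = 329.7 m.

330 m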